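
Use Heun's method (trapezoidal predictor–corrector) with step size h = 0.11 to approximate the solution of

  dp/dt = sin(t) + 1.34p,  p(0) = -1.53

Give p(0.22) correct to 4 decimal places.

-2.0267

Heun: k1 = f(t_n, p_n); k2 = f(t_n + h, p_n + h·k1); p_{n+1} = p_n + (h/2)·(k1 + k2).
t=0.000000, p=-1.530000:
  k1 = f(0.000000, -1.530000) = -2.050200
  k2 = f(0.110000, -1.755522) = -2.242621
  p ← -1.530000 + (0.11/2)·(-2.050200 + (-2.242621)) = -1.766105
t=0.110000, p=-1.766105:
  k1 = f(0.110000, -1.766105) = -2.256803
  k2 = f(0.220000, -2.014353) = -2.481004
  p ← -1.766105 + (0.11/2)·(-2.256803 + (-2.481004)) = -2.026685
p(0.22) ≈ -2.0267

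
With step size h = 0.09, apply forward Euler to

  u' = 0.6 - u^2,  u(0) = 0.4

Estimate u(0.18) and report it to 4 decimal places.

0.4762

Euler: u_{n+1} = u_n + h·f(t_n, u_n).
t=0.000000, u=0.400000: f=0.440000 → u ← 0.400000 + 0.09·0.440000 = 0.439600
t=0.090000, u=0.439600: f=0.406752 → u ← 0.439600 + 0.09·0.406752 = 0.476208
u(0.18) ≈ 0.4762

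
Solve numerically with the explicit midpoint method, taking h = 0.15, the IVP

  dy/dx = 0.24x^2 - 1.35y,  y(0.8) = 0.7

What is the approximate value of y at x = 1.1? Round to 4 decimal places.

0.5236

Midpoint: k1 = f(x_n, y_n); k2 = f(x_n + h/2, y_n + (h/2)·k1); y_{n+1} = y_n + h·k2.
x=0.800000, y=0.700000:
  k1 = f(0.800000, 0.700000) = -0.791400
  k2 = f(0.875000, 0.640645) = -0.681121
  y ← 0.700000 + 0.15·(-0.681121) = 0.597832
x=0.950000, y=0.597832:
  k1 = f(0.950000, 0.597832) = -0.590473
  k2 = f(1.025000, 0.553546) = -0.495138
  y ← 0.597832 + 0.15·(-0.495138) = 0.523561
y(1.1) ≈ 0.5236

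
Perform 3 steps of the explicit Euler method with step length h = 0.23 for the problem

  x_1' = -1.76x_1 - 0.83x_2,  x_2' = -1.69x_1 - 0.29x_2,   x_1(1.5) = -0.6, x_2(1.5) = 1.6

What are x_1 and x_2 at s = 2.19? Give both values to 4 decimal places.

-0.7877, 2.0256

Euler on (x_1,x_2): x_1_{n+1} = x_1_n + h·x_1', x_2_{n+1} = x_2_n + h·x_2'.
1.500000: (-0.600000, 1.600000); f=(-0.272000, 0.550000) → (-0.662560, 1.726500)
1.730000: (-0.662560, 1.726500); f=(-0.266889, 0.619041) → (-0.723945, 1.868880)
1.960000: (-0.723945, 1.868880); f=(-0.277028, 0.681491) → (-0.787661, 2.025623)
(x_1(2.19), x_2(2.19)) ≈ (-0.7877, 2.0256)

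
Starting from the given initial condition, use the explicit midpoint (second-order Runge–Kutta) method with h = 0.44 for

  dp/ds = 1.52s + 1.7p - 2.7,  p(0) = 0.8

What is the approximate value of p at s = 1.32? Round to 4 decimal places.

Midpoint: k1 = f(s_n, p_n); k2 = f(s_n + h/2, p_n + (h/2)·k1); p_{n+1} = p_n + h·k2.
s=0.000000, p=0.800000:
  k1 = f(0.000000, 0.800000) = -1.340000
  k2 = f(0.220000, 0.505200) = -1.506760
  p ← 0.800000 + 0.44·(-1.506760) = 0.137026
s=0.440000, p=0.137026:
  k1 = f(0.440000, 0.137026) = -1.798256
  k2 = f(0.660000, -0.258591) = -2.136404
  p ← 0.137026 + 0.44·(-2.136404) = -0.802992
s=0.880000, p=-0.802992:
  k1 = f(0.880000, -0.802992) = -2.727487
  k2 = f(1.100000, -1.403039) = -3.413167
  p ← -0.802992 + 0.44·(-3.413167) = -2.304786
p(1.32) ≈ -2.3048

-2.3048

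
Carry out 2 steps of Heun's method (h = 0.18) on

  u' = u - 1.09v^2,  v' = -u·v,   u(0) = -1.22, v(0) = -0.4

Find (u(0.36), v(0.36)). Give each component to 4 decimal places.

-1.8666, -0.6831

Heun on (u,v): k1 = f(s_n, state_n); k2 = f(s_n + h, state_n + h·k1); state_{n+1} = state_n + (h/2)·(k1 + k2).
0.000000: (-1.220000, -0.400000)
  k1 = (-1.394400, -0.488000)
  predictor → (-1.470992, -0.487840)
  k2 = (-1.730399, -0.717609)
  → (-1.501232, -0.508505)
0.180000: (-1.501232, -0.508505)
  k1 = (-1.783081, -0.763384)
  predictor → (-1.822186, -0.645914)
  k2 = (-2.276940, -1.176975)
  → (-1.866634, -0.683137)
(u(0.36), v(0.36)) ≈ (-1.8666, -0.6831)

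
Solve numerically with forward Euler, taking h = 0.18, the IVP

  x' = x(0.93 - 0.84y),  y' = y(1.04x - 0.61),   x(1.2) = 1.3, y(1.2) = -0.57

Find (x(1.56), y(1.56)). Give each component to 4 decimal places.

2.0617, -0.7723

Euler on (x,y): x_{n+1} = x_n + h·x', y_{n+1} = y_n + h·y'.
1.200000: (1.300000, -0.570000); f=(1.831440, -0.422940) → (1.629659, -0.646129)
1.380000: (1.629659, -0.646129); f=(2.400078, -0.700950) → (2.061673, -0.772300)
(x(1.56), y(1.56)) ≈ (2.0617, -0.7723)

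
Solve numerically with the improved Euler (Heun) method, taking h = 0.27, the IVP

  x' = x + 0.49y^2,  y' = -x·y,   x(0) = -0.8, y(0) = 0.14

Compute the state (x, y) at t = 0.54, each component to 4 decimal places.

-1.3547, 0.2442

Heun on (x,y): k1 = f(t_n, state_n); k2 = f(t_n + h, state_n + h·k1); state_{n+1} = state_n + (h/2)·(k1 + k2).
0.000000: (-0.800000, 0.140000)
  k1 = (-0.790396, 0.112000)
  predictor → (-1.013407, 0.170240)
  k2 = (-0.999206, 0.172522)
  → (-1.041596, 0.178411)
0.270000: (-1.041596, 0.178411)
  k1 = (-1.025999, 0.185832)
  predictor → (-1.318616, 0.228585)
  k2 = (-1.293013, 0.301416)
  → (-1.354663, 0.244189)
(x(0.54), y(0.54)) ≈ (-1.3547, 0.2442)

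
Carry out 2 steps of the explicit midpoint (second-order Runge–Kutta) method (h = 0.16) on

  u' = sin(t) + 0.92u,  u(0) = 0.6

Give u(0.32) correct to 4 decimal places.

Midpoint: k1 = f(t_n, u_n); k2 = f(t_n + h/2, u_n + (h/2)·k1); u_{n+1} = u_n + h·k2.
t=0.000000, u=0.600000:
  k1 = f(0.000000, 0.600000) = 0.552000
  k2 = f(0.080000, 0.644160) = 0.672542
  u ← 0.600000 + 0.16·0.672542 = 0.707607
t=0.160000, u=0.707607:
  k1 = f(0.160000, 0.707607) = 0.810316
  k2 = f(0.240000, 0.772432) = 0.948340
  u ← 0.707607 + 0.16·0.948340 = 0.859341
u(0.32) ≈ 0.8593

0.8593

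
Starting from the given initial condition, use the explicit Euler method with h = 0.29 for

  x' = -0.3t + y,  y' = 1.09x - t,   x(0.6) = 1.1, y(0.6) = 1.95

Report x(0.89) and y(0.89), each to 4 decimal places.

1.6133, 2.1237

Euler on (x,y): x_{n+1} = x_n + h·x', y_{n+1} = y_n + h·y'.
0.600000: (1.100000, 1.950000); f=(1.770000, 0.599000) → (1.613300, 2.123710)
(x(0.89), y(0.89)) ≈ (1.6133, 2.1237)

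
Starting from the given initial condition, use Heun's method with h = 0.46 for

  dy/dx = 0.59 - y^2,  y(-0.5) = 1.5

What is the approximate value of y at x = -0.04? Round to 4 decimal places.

1.1292

Heun: k1 = f(x_n, y_n); k2 = f(x_n + h, y_n + h·k1); y_{n+1} = y_n + (h/2)·(k1 + k2).
x=-0.500000, y=1.500000:
  k1 = f(-0.500000, 1.500000) = -1.660000
  k2 = f(-0.040000, 0.736400) = 0.047715
  y ← 1.500000 + (0.46/2)·(-1.660000 + 0.047715) = 1.129174
y(-0.04) ≈ 1.1292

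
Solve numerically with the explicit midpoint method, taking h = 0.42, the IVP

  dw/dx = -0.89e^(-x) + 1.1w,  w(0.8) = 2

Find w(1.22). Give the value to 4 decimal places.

Midpoint: k1 = f(x_n, w_n); k2 = f(x_n + h/2, w_n + (h/2)·k1); w_{n+1} = w_n + h·k2.
x=0.800000, w=2.000000:
  k1 = f(0.800000, 2.000000) = 1.800097
  k2 = f(1.010000, 2.378020) = 2.291668
  w ← 2.000000 + 0.42·2.291668 = 2.962500
w(1.22) ≈ 2.9625

2.9625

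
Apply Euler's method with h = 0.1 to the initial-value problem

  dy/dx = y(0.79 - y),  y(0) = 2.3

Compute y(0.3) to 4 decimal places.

1.5642

Euler: y_{n+1} = y_n + h·f(x_n, y_n).
x=0.000000, y=2.300000: f=-3.473000 → y ← 2.300000 + 0.1·(-3.473000) = 1.952700
x=0.100000, y=1.952700: f=-2.270404 → y ← 1.952700 + 0.1·(-2.270404) = 1.725660
x=0.200000, y=1.725660: f=-1.614630 → y ← 1.725660 + 0.1·(-1.614630) = 1.564197
y(0.3) ≈ 1.5642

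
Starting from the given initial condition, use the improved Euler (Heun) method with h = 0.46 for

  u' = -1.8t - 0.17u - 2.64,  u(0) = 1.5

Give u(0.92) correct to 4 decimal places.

-1.6957

Heun: k1 = f(t_n, u_n); k2 = f(t_n + h, u_n + h·k1); u_{n+1} = u_n + (h/2)·(k1 + k2).
t=0.000000, u=1.500000:
  k1 = f(0.000000, 1.500000) = -2.895000
  k2 = f(0.460000, 0.168300) = -3.496611
  u ← 1.500000 + (0.46/2)·(-2.895000 + (-3.496611)) = 0.029929
t=0.460000, u=0.029929:
  k1 = f(0.460000, 0.029929) = -3.473088
  k2 = f(0.920000, -1.567691) = -4.029493
  u ← 0.029929 + (0.46/2)·(-3.473088 + (-4.029493)) = -1.695664
u(0.92) ≈ -1.6957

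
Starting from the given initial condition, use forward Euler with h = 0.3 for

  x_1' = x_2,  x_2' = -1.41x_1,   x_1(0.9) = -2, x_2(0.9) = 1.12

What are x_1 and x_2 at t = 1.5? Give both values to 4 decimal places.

Euler on (x_1,x_2): x_1_{n+1} = x_1_n + h·x_1', x_2_{n+1} = x_2_n + h·x_2'.
0.900000: (-2.000000, 1.120000); f=(1.120000, 2.820000) → (-1.664000, 1.966000)
1.200000: (-1.664000, 1.966000); f=(1.966000, 2.346240) → (-1.074200, 2.669872)
(x_1(1.5), x_2(1.5)) ≈ (-1.0742, 2.6699)

-1.0742, 2.6699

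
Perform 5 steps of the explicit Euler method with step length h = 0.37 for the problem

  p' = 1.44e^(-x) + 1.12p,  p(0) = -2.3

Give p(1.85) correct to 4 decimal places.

Euler: p_{n+1} = p_n + h·f(x_n, p_n).
x=0.000000, p=-2.300000: f=-1.136000 → p ← -2.300000 + 0.37·(-1.136000) = -2.720320
x=0.370000, p=-2.720320: f=-2.052101 → p ← -2.720320 + 0.37·(-2.052101) = -3.479597
x=0.740000, p=-3.479597: f=-3.210105 → p ← -3.479597 + 0.37·(-3.210105) = -4.667336
x=1.110000, p=-4.667336: f=-4.752852 → p ← -4.667336 + 0.37·(-4.752852) = -6.425891
x=1.480000, p=-6.425891: f=-6.869200 → p ← -6.425891 + 0.37·(-6.869200) = -8.967495
p(1.85) ≈ -8.9675

-8.9675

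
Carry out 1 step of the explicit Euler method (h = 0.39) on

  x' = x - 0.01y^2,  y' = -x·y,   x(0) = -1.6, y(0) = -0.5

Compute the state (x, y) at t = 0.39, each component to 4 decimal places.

-2.2250, -0.8120

Euler on (x,y): x_{n+1} = x_n + h·x', y_{n+1} = y_n + h·y'.
0.000000: (-1.600000, -0.500000); f=(-1.602500, -0.800000) → (-2.224975, -0.812000)
(x(0.39), y(0.39)) ≈ (-2.2250, -0.8120)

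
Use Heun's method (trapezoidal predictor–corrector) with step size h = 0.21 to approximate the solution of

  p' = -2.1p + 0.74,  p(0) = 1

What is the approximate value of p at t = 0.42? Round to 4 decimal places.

0.6313

Heun: k1 = f(t_n, p_n); k2 = f(t_n + h, p_n + h·k1); p_{n+1} = p_n + (h/2)·(k1 + k2).
t=0.000000, p=1.000000:
  k1 = f(0.000000, 1.000000) = -1.360000
  k2 = f(0.210000, 0.714400) = -0.760240
  p ← 1.000000 + (0.21/2)·(-1.360000 + (-0.760240)) = 0.777375
t=0.210000, p=0.777375:
  k1 = f(0.210000, 0.777375) = -0.892487
  k2 = f(0.420000, 0.589953) = -0.498900
  p ← 0.777375 + (0.21/2)·(-0.892487 + (-0.498900)) = 0.631279
p(0.42) ≈ 0.6313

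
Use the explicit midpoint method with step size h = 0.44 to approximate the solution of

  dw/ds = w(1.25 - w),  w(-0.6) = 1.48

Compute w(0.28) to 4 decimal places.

1.3290

Midpoint: k1 = f(s_n, w_n); k2 = f(s_n + h/2, w_n + (h/2)·k1); w_{n+1} = w_n + h·k2.
s=-0.600000, w=1.480000:
  k1 = f(-0.600000, 1.480000) = -0.340400
  k2 = f(-0.380000, 1.405112) = -0.217950
  w ← 1.480000 + 0.44·(-0.217950) = 1.384102
s=-0.160000, w=1.384102:
  k1 = f(-0.160000, 1.384102) = -0.185611
  k2 = f(0.060000, 1.343268) = -0.125283
  w ← 1.384102 + 0.44·(-0.125283) = 1.328977
w(0.28) ≈ 1.3290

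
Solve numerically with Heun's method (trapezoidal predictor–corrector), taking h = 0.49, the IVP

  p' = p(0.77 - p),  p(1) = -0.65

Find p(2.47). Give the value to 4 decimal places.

Heun: k1 = f(t_n, p_n); k2 = f(t_n + h, p_n + h·k1); p_{n+1} = p_n + (h/2)·(k1 + k2).
t=1.000000, p=-0.650000:
  k1 = f(1.000000, -0.650000) = -0.923000
  k2 = f(1.490000, -1.102270) = -2.063747
  p ← -0.650000 + (0.49/2)·(-0.923000 + (-2.063747)) = -1.381753
t=1.490000, p=-1.381753:
  k1 = f(1.490000, -1.381753) = -2.973191
  k2 = f(1.980000, -2.838617) = -10.243480
  p ← -1.381753 + (0.49/2)·(-2.973191 + (-10.243480)) = -4.619837
t=1.980000, p=-4.619837:
  k1 = f(1.980000, -4.619837) = -24.900173
  k2 = f(2.470000, -16.820922) = -295.895537
  p ← -4.619837 + (0.49/2)·(-24.900173 + (-295.895537)) = -83.214786
p(2.47) ≈ -83.2148

-83.2148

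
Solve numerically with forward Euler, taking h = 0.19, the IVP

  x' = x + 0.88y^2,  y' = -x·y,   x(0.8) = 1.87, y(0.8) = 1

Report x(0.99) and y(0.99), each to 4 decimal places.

2.3925, 0.6447

Euler on (x,y): x_{n+1} = x_n + h·x', y_{n+1} = y_n + h·y'.
0.800000: (1.870000, 1.000000); f=(2.750000, -1.870000) → (2.392500, 0.644700)
(x(0.99), y(0.99)) ≈ (2.3925, 0.6447)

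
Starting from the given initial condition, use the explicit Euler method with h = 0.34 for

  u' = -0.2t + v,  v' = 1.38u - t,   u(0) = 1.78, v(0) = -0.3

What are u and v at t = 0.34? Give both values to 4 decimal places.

1.6780, 0.5352

Euler on (u,v): u_{n+1} = u_n + h·u', v_{n+1} = v_n + h·v'.
0.000000: (1.780000, -0.300000); f=(-0.300000, 2.456400) → (1.678000, 0.535176)
(u(0.34), v(0.34)) ≈ (1.6780, 0.5352)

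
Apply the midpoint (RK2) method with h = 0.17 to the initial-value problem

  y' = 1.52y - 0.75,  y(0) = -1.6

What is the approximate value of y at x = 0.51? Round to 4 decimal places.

-4.0192

Midpoint: k1 = f(x_n, y_n); k2 = f(x_n + h/2, y_n + (h/2)·k1); y_{n+1} = y_n + h·k2.
x=0.000000, y=-1.600000:
  k1 = f(0.000000, -1.600000) = -3.182000
  k2 = f(0.085000, -1.870470) = -3.593114
  y ← -1.600000 + 0.17·(-3.593114) = -2.210829
x=0.170000, y=-2.210829:
  k1 = f(0.170000, -2.210829) = -4.110461
  k2 = f(0.255000, -2.560219) = -4.641532
  y ← -2.210829 + 0.17·(-4.641532) = -2.999890
x=0.340000, y=-2.999890:
  k1 = f(0.340000, -2.999890) = -5.309833
  k2 = f(0.425000, -3.451226) = -5.995863
  y ← -2.999890 + 0.17·(-5.995863) = -4.019187
y(0.51) ≈ -4.0192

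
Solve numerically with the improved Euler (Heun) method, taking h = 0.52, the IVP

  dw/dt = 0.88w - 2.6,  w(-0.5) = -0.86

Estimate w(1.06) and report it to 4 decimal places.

Heun: k1 = f(t_n, w_n); k2 = f(t_n + h, w_n + h·k1); w_{n+1} = w_n + (h/2)·(k1 + k2).
t=-0.500000, w=-0.860000:
  k1 = f(-0.500000, -0.860000) = -3.356800
  k2 = f(0.020000, -2.605536) = -4.892872
  w ← -0.860000 + (0.52/2)·(-3.356800 + (-4.892872)) = -3.004915
t=0.020000, w=-3.004915:
  k1 = f(0.020000, -3.004915) = -5.244325
  k2 = f(0.540000, -5.731964) = -7.644128
  w ← -3.004915 + (0.52/2)·(-5.244325 + (-7.644128)) = -6.355912
t=0.540000, w=-6.355912:
  k1 = f(0.540000, -6.355912) = -8.193203
  k2 = f(1.060000, -10.616378) = -11.942413
  w ← -6.355912 + (0.52/2)·(-8.193203 + (-11.942413)) = -11.591172
w(1.06) ≈ -11.5912

-11.5912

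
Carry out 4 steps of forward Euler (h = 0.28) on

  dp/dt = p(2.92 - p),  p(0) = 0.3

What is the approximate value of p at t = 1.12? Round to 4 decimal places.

1.9633

Euler: p_{n+1} = p_n + h·f(t_n, p_n).
t=0.000000, p=0.300000: f=0.786000 → p ← 0.300000 + 0.28·0.786000 = 0.520080
t=0.280000, p=0.520080: f=1.248150 → p ← 0.520080 + 0.28·1.248150 = 0.869562
t=0.560000, p=0.869562: f=1.782983 → p ← 0.869562 + 0.28·1.782983 = 1.368797
t=0.840000, p=1.368797: f=2.123282 → p ← 1.368797 + 0.28·2.123282 = 1.963316
p(1.12) ≈ 1.9633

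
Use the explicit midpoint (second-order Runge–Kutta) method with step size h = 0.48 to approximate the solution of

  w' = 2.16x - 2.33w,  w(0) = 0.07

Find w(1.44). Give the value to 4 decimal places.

0.9980

Midpoint: k1 = f(x_n, w_n); k2 = f(x_n + h/2, w_n + (h/2)·k1); w_{n+1} = w_n + h·k2.
x=0.000000, w=0.070000:
  k1 = f(0.000000, 0.070000) = -0.163100
  k2 = f(0.240000, 0.030856) = 0.446506
  w ← 0.070000 + 0.48·0.446506 = 0.284323
x=0.480000, w=0.284323:
  k1 = f(0.480000, 0.284323) = 0.374328
  k2 = f(0.720000, 0.374161) = 0.683404
  w ← 0.284323 + 0.48·0.683404 = 0.612357
x=0.960000, w=0.612357:
  k1 = f(0.960000, 0.612357) = 0.646809
  k2 = f(1.200000, 0.767591) = 0.803514
  w ← 0.612357 + 0.48·0.803514 = 0.998043
w(1.44) ≈ 0.9980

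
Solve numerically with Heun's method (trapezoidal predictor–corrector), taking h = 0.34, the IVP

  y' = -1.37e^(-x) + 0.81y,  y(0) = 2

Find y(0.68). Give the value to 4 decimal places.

Heun: k1 = f(x_n, y_n); k2 = f(x_n + h, y_n + h·k1); y_{n+1} = y_n + (h/2)·(k1 + k2).
x=0.000000, y=2.000000:
  k1 = f(0.000000, 2.000000) = 0.250000
  k2 = f(0.340000, 2.085000) = 0.713725
  y ← 2.000000 + (0.34/2)·(0.250000 + 0.713725) = 2.163833
x=0.340000, y=2.163833:
  k1 = f(0.340000, 2.163833) = 0.777580
  k2 = f(0.680000, 2.428210) = 1.272785
  y ← 2.163833 + (0.34/2)·(0.777580 + 1.272785) = 2.512395
y(0.68) ≈ 2.5124

2.5124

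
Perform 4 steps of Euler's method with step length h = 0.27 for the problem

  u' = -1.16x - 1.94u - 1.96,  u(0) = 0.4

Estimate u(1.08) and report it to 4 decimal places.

-1.2912

Euler: u_{n+1} = u_n + h·f(x_n, u_n).
x=0.000000, u=0.400000: f=-2.736000 → u ← 0.400000 + 0.27·(-2.736000) = -0.338720
x=0.270000, u=-0.338720: f=-1.616083 → u ← -0.338720 + 0.27·(-1.616083) = -0.775062
x=0.540000, u=-0.775062: f=-1.082779 → u ← -0.775062 + 0.27·(-1.082779) = -1.067413
x=0.810000, u=-1.067413: f=-0.828819 → u ← -1.067413 + 0.27·(-0.828819) = -1.291194
u(1.08) ≈ -1.2912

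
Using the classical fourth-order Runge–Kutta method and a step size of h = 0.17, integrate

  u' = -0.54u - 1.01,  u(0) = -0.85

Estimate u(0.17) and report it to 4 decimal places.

RK4: k1 = f(x_n, u_n); k2 = f(x_n + h/2, u_n + (h/2)·k1); k3 = f(x_n + h/2, u_n + (h/2)·k2); k4 = f(x_n + h, u_n + h·k3); u_{n+1} = u_n + (h/6)·(k1 + 2k2 + 2k3 + k4).
x=0.000000, u=-0.850000:
  k1 = f(0.000000, -0.850000) = -0.551000
  k2 = f(0.085000, -0.896835) = -0.525709
  k3 = f(0.085000, -0.894685) = -0.526870
  k4 = f(0.170000, -0.939568) = -0.502633
  u ← -0.850000 + (0.17/6)·(k1 + 2k2 + 2k3 + k4) = -0.939499
u(0.17) ≈ -0.9395

-0.9395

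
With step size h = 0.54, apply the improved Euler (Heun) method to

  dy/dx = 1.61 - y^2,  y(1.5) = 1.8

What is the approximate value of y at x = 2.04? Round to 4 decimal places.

Heun: k1 = f(x_n, y_n); k2 = f(x_n + h, y_n + h·k1); y_{n+1} = y_n + (h/2)·(k1 + k2).
x=1.500000, y=1.800000:
  k1 = f(1.500000, 1.800000) = -1.630000
  k2 = f(2.040000, 0.919800) = 0.763968
  y ← 1.800000 + (0.54/2)·(-1.630000 + 0.763968) = 1.566171
y(2.04) ≈ 1.5662

1.5662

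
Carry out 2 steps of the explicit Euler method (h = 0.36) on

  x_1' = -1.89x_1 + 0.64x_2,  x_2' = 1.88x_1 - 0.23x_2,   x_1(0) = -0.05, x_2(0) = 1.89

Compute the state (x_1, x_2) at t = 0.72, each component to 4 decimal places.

0.5257, 1.8428

Euler on (x_1,x_2): x_1_{n+1} = x_1_n + h·x_1', x_2_{n+1} = x_2_n + h·x_2'.
0.000000: (-0.050000, 1.890000); f=(1.304100, -0.528700) → (0.419476, 1.699668)
0.360000: (0.419476, 1.699668); f=(0.294978, 0.397691) → (0.525668, 1.842837)
(x_1(0.72), x_2(0.72)) ≈ (0.5257, 1.8428)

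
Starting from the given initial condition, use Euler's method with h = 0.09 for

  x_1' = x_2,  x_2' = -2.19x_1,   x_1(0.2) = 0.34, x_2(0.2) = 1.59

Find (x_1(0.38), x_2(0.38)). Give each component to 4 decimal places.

Euler on (x_1,x_2): x_1_{n+1} = x_1_n + h·x_1', x_2_{n+1} = x_2_n + h·x_2'.
0.200000: (0.340000, 1.590000); f=(1.590000, -0.744600) → (0.483100, 1.522986)
0.290000: (0.483100, 1.522986); f=(1.522986, -1.057989) → (0.620169, 1.427767)
(x_1(0.38), x_2(0.38)) ≈ (0.6202, 1.4278)

0.6202, 1.4278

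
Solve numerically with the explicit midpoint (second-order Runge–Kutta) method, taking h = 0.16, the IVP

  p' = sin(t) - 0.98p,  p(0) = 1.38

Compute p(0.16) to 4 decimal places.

1.1934

Midpoint: k1 = f(t_n, p_n); k2 = f(t_n + h/2, p_n + (h/2)·k1); p_{n+1} = p_n + h·k2.
t=0.000000, p=1.380000:
  k1 = f(0.000000, 1.380000) = -1.352400
  k2 = f(0.080000, 1.271808) = -1.166457
  p ← 1.380000 + 0.16·(-1.166457) = 1.193367
p(0.16) ≈ 1.1934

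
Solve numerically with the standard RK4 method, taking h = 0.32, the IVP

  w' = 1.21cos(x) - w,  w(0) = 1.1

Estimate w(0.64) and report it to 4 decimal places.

1.1076

RK4: k1 = f(x_n, w_n); k2 = f(x_n + h/2, w_n + (h/2)·k1); k3 = f(x_n + h/2, w_n + (h/2)·k2); k4 = f(x_n + h, w_n + h·k3); w_{n+1} = w_n + (h/6)·(k1 + 2k2 + 2k3 + k4).
x=0.000000, w=1.100000:
  k1 = f(0.000000, 1.100000) = 0.110000
  k2 = f(0.160000, 1.117600) = 0.076945
  k3 = f(0.160000, 1.112311) = 0.082234
  k4 = f(0.320000, 1.126315) = 0.022260
  w ← 1.100000 + (0.32/6)·(k1 + 2k2 + 2k3 + k4) = 1.124033
x=0.320000, w=1.124033:
  k1 = f(0.320000, 1.124033) = 0.024542
  k2 = f(0.480000, 1.127960) = -0.054696
  k3 = f(0.480000, 1.115282) = -0.042018
  k4 = f(0.640000, 1.110587) = -0.140051
  w ← 1.124033 + (0.32/6)·(k1 + 2k2 + 2k3 + k4) = 1.107556
w(0.64) ≈ 1.1076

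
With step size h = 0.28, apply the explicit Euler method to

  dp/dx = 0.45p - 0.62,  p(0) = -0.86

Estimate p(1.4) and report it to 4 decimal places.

Euler: p_{n+1} = p_n + h·f(x_n, p_n).
x=0.000000, p=-0.860000: f=-1.007000 → p ← -0.860000 + 0.28·(-1.007000) = -1.141960
x=0.280000, p=-1.141960: f=-1.133882 → p ← -1.141960 + 0.28·(-1.133882) = -1.459447
x=0.560000, p=-1.459447: f=-1.276751 → p ← -1.459447 + 0.28·(-1.276751) = -1.816937
x=0.840000, p=-1.816937: f=-1.437622 → p ← -1.816937 + 0.28·(-1.437622) = -2.219471
x=1.120000, p=-2.219471: f=-1.618762 → p ← -2.219471 + 0.28·(-1.618762) = -2.672725
p(1.4) ≈ -2.6727

-2.6727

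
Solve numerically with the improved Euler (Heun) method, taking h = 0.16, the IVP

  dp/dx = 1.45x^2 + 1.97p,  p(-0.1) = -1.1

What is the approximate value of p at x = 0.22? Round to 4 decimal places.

-2.0404

Heun: k1 = f(x_n, p_n); k2 = f(x_n + h, p_n + h·k1); p_{n+1} = p_n + (h/2)·(k1 + k2).
x=-0.100000, p=-1.100000:
  k1 = f(-0.100000, -1.100000) = -2.152500
  k2 = f(0.060000, -1.444400) = -2.840248
  p ← -1.100000 + (0.16/2)·(-2.152500 + (-2.840248)) = -1.499420
x=0.060000, p=-1.499420:
  k1 = f(0.060000, -1.499420) = -2.948637
  k2 = f(0.220000, -1.971202) = -3.813087
  p ← -1.499420 + (0.16/2)·(-2.948637 + (-3.813087)) = -2.040358
p(0.22) ≈ -2.0404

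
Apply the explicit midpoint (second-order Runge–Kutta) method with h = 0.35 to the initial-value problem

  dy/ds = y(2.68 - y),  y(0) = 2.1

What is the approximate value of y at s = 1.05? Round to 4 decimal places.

2.6116

Midpoint: k1 = f(s_n, y_n); k2 = f(s_n + h/2, y_n + (h/2)·k1); y_{n+1} = y_n + h·k2.
s=0.000000, y=2.100000:
  k1 = f(0.000000, 2.100000) = 1.218000
  k2 = f(0.175000, 2.313150) = 0.848579
  y ← 2.100000 + 0.35·0.848579 = 2.397003
s=0.350000, y=2.397003:
  k1 = f(0.350000, 2.397003) = 0.678345
  k2 = f(0.525000, 2.515713) = 0.413299
  y ← 2.397003 + 0.35·0.413299 = 2.541657
s=0.700000, y=2.541657:
  k1 = f(0.700000, 2.541657) = 0.351620
  k2 = f(0.875000, 2.603191) = 0.199949
  y ← 2.541657 + 0.35·0.199949 = 2.611639
y(1.05) ≈ 2.6116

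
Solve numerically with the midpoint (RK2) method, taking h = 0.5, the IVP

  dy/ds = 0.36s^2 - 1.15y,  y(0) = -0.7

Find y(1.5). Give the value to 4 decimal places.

Midpoint: k1 = f(s_n, y_n); k2 = f(s_n + h/2, y_n + (h/2)·k1); y_{n+1} = y_n + h·k2.
s=0.000000, y=-0.700000:
  k1 = f(0.000000, -0.700000) = 0.805000
  k2 = f(0.250000, -0.498750) = 0.596062
  y ← -0.700000 + 0.5·0.596062 = -0.401969
s=0.500000, y=-0.401969:
  k1 = f(0.500000, -0.401969) = 0.552264
  k2 = f(0.750000, -0.263903) = 0.505988
  y ← -0.401969 + 0.5·0.505988 = -0.148975
s=1.000000, y=-0.148975:
  k1 = f(1.000000, -0.148975) = 0.531321
  k2 = f(1.250000, -0.016144) = 0.581066
  y ← -0.148975 + 0.5·0.581066 = 0.141558
y(1.5) ≈ 0.1416

0.1416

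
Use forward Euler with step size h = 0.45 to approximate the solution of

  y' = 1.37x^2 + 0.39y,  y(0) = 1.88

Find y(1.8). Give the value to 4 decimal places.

5.4727

Euler: y_{n+1} = y_n + h·f(x_n, y_n).
x=0.000000, y=1.880000: f=0.733200 → y ← 1.880000 + 0.45·0.733200 = 2.209940
x=0.450000, y=2.209940: f=1.139302 → y ← 2.209940 + 0.45·1.139302 = 2.722626
x=0.900000, y=2.722626: f=2.171524 → y ← 2.722626 + 0.45·2.171524 = 3.699812
x=1.350000, y=3.699812: f=3.939751 → y ← 3.699812 + 0.45·3.939751 = 5.472700
y(1.8) ≈ 5.4727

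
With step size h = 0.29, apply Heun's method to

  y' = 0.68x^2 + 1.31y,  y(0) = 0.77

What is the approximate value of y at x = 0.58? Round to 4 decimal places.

Heun: k1 = f(x_n, y_n); k2 = f(x_n + h, y_n + h·k1); y_{n+1} = y_n + (h/2)·(k1 + k2).
x=0.000000, y=0.770000:
  k1 = f(0.000000, 0.770000) = 1.008700
  k2 = f(0.290000, 1.062523) = 1.449093
  y ← 0.770000 + (0.29/2)·(1.008700 + 1.449093) = 1.126380
x=0.290000, y=1.126380:
  k1 = f(0.290000, 1.126380) = 1.532746
  k2 = f(0.580000, 1.570876) = 2.286600
  y ← 1.126380 + (0.29/2)·(1.532746 + 2.286600) = 1.680185
y(0.58) ≈ 1.6802

1.6802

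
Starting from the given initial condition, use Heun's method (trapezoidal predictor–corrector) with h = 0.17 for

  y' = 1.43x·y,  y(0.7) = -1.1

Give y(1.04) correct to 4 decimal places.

-1.6740

Heun: k1 = f(x_n, y_n); k2 = f(x_n + h, y_n + h·k1); y_{n+1} = y_n + (h/2)·(k1 + k2).
x=0.700000, y=-1.100000:
  k1 = f(0.700000, -1.100000) = -1.101100
  k2 = f(0.870000, -1.287187) = -1.601389
  y ← -1.100000 + (0.17/2)·(-1.101100 + (-1.601389)) = -1.329712
x=0.870000, y=-1.329712:
  k1 = f(0.870000, -1.329712) = -1.654294
  k2 = f(1.040000, -1.610942) = -2.395792
  y ← -1.329712 + (0.17/2)·(-1.654294 + (-2.395792)) = -1.673969
y(1.04) ≈ -1.6740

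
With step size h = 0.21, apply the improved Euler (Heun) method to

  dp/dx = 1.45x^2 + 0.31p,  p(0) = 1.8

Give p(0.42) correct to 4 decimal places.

Heun: k1 = f(x_n, p_n); k2 = f(x_n + h, p_n + h·k1); p_{n+1} = p_n + (h/2)·(k1 + k2).
x=0.000000, p=1.800000:
  k1 = f(0.000000, 1.800000) = 0.558000
  k2 = f(0.210000, 1.917180) = 0.658271
  p ← 1.800000 + (0.21/2)·(0.558000 + 0.658271) = 1.927708
x=0.210000, p=1.927708:
  k1 = f(0.210000, 1.927708) = 0.661535
  k2 = f(0.420000, 2.066631) = 0.896436
  p ← 1.927708 + (0.21/2)·(0.661535 + 0.896436) = 2.091295
p(0.42) ≈ 2.0913

2.0913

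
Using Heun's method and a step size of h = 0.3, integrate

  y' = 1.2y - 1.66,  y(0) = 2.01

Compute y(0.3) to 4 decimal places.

2.2762

Heun: k1 = f(t_n, y_n); k2 = f(t_n + h, y_n + h·k1); y_{n+1} = y_n + (h/2)·(k1 + k2).
t=0.000000, y=2.010000:
  k1 = f(0.000000, 2.010000) = 0.752000
  k2 = f(0.300000, 2.235600) = 1.022720
  y ← 2.010000 + (0.3/2)·(0.752000 + 1.022720) = 2.276208
y(0.3) ≈ 2.2762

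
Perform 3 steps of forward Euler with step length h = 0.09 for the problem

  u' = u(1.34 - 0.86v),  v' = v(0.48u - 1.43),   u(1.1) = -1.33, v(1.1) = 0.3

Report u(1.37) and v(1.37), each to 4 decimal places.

-1.7773, 0.1582

Euler on (u,v): u_{n+1} = u_n + h·u', v_{n+1} = v_n + h·v'.
1.100000: (-1.330000, 0.300000); f=(-1.439060, -0.620520) → (-1.459515, 0.244153)
1.190000: (-1.459515, 0.244153); f=(-1.649294, -0.520185) → (-1.607952, 0.197337)
1.280000: (-1.607952, 0.197337); f=(-1.881771, -0.434499) → (-1.777311, 0.158232)
(u(1.37), v(1.37)) ≈ (-1.7773, 0.1582)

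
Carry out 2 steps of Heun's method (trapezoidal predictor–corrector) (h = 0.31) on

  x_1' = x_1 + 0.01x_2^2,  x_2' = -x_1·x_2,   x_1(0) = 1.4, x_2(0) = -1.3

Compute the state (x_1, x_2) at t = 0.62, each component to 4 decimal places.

Heun on (x_1,x_2): k1 = f(t_n, state_n); k2 = f(t_n + h, state_n + h·k1); state_{n+1} = state_n + (h/2)·(k1 + k2).
0.000000: (1.400000, -1.300000)
  k1 = (1.416900, 1.820000)
  predictor → (1.839239, -0.735800)
  k2 = (1.844653, 1.353312)
  → (1.905541, -0.808137)
0.310000: (1.905541, -0.808137)
  k1 = (1.912072, 1.539937)
  predictor → (2.498283, -0.330756)
  k2 = (2.499377, 0.826322)
  → (2.589315, -0.441366)
(x_1(0.62), x_2(0.62)) ≈ (2.5893, -0.4414)

2.5893, -0.4414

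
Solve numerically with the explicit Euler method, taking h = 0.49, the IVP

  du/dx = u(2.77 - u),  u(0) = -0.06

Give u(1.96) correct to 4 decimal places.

-2.4495

Euler: u_{n+1} = u_n + h·f(x_n, u_n).
x=0.000000, u=-0.060000: f=-0.169800 → u ← -0.060000 + 0.49·(-0.169800) = -0.143202
x=0.490000, u=-0.143202: f=-0.417176 → u ← -0.143202 + 0.49·(-0.417176) = -0.347618
x=0.980000, u=-0.347618: f=-1.083742 → u ← -0.347618 + 0.49·(-1.083742) = -0.878652
x=1.470000, u=-0.878652: f=-3.205894 → u ← -0.878652 + 0.49·(-3.205894) = -2.449540
u(1.96) ≈ -2.4495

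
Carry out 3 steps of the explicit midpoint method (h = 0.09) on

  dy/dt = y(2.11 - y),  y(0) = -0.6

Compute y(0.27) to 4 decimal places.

-1.3354

Midpoint: k1 = f(t_n, y_n); k2 = f(t_n + h/2, y_n + (h/2)·k1); y_{n+1} = y_n + h·k2.
t=0.000000, y=-0.600000:
  k1 = f(0.000000, -0.600000) = -1.626000
  k2 = f(0.045000, -0.673170) = -1.873547
  y ← -0.600000 + 0.09·(-1.873547) = -0.768619
t=0.090000, y=-0.768619:
  k1 = f(0.090000, -0.768619) = -2.212562
  k2 = f(0.135000, -0.868184) = -2.585614
  y ← -0.768619 + 0.09·(-2.585614) = -1.001324
t=0.180000, y=-1.001324:
  k1 = f(0.180000, -1.001324) = -3.115445
  k2 = f(0.225000, -1.141519) = -3.711673
  y ← -1.001324 + 0.09·(-3.711673) = -1.335375
y(0.27) ≈ -1.3354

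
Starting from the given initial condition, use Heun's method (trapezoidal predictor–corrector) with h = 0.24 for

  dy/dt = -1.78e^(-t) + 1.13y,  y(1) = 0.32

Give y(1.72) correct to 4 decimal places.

0.1730

Heun: k1 = f(t_n, y_n); k2 = f(t_n + h, y_n + h·k1); y_{n+1} = y_n + (h/2)·(k1 + k2).
t=1.000000, y=0.320000:
  k1 = f(1.000000, 0.320000) = -0.293225
  k2 = f(1.240000, 0.249626) = -0.233027
  y ← 0.320000 + (0.24/2)·(-0.293225 + (-0.233027)) = 0.256850
t=1.240000, y=0.256850:
  k1 = f(1.240000, 0.256850) = -0.224864
  k2 = f(1.480000, 0.202882) = -0.175938
  y ← 0.256850 + (0.24/2)·(-0.224864 + (-0.175938)) = 0.208754
t=1.480000, y=0.208754:
  k1 = f(1.480000, 0.208754) = -0.169304
  k2 = f(1.720000, 0.168121) = -0.128761
  y ← 0.208754 + (0.24/2)·(-0.169304 + (-0.128761)) = 0.172986
y(1.72) ≈ 0.1730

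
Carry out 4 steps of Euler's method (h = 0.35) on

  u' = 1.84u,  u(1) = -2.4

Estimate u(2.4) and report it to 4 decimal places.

-17.5315

Euler: u_{n+1} = u_n + h·f(t_n, u_n).
t=1.000000, u=-2.400000: f=-4.416000 → u ← -2.400000 + 0.35·(-4.416000) = -3.945600
t=1.350000, u=-3.945600: f=-7.259904 → u ← -3.945600 + 0.35·(-7.259904) = -6.486566
t=1.700000, u=-6.486566: f=-11.935282 → u ← -6.486566 + 0.35·(-11.935282) = -10.663915
t=2.050000, u=-10.663915: f=-19.621604 → u ← -10.663915 + 0.35·(-19.621604) = -17.531477
u(2.4) ≈ -17.5315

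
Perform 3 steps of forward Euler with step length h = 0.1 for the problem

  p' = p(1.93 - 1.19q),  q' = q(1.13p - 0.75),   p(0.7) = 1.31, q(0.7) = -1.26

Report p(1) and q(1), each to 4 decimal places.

3.2722, -1.8144

Euler on (p,q): p_{n+1} = p_n + h·p', q_{n+1} = q_n + h·q'.
0.700000: (1.310000, -1.260000); f=(4.492514, -0.920178) → (1.759251, -1.352018)
0.800000: (1.759251, -1.352018); f=(6.225817, -1.673736) → (2.381833, -1.519391)
0.900000: (2.381833, -1.519391); f=(8.903473, -2.949855) → (3.272180, -1.814377)
(p(1), q(1)) ≈ (3.2722, -1.8144)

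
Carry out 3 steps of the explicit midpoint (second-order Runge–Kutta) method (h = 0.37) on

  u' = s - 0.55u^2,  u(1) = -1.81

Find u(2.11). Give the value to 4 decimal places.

-4.0265

Midpoint: k1 = f(s_n, u_n); k2 = f(s_n + h/2, u_n + (h/2)·k1); u_{n+1} = u_n + h·k2.
s=1.000000, u=-1.810000:
  k1 = f(1.000000, -1.810000) = -0.801855
  k2 = f(1.185000, -1.958343) = -0.924309
  u ← -1.810000 + 0.37·(-0.924309) = -2.151994
s=1.370000, u=-2.151994:
  k1 = f(1.370000, -2.151994) = -1.177094
  k2 = f(1.555000, -2.369757) = -1.533661
  u ← -2.151994 + 0.37·(-1.533661) = -2.719449
s=1.740000, u=-2.719449:
  k1 = f(1.740000, -2.719449) = -2.327472
  k2 = f(1.925000, -3.150031) = -3.532484
  u ← -2.719449 + 0.37·(-3.532484) = -4.026468
u(2.11) ≈ -4.0265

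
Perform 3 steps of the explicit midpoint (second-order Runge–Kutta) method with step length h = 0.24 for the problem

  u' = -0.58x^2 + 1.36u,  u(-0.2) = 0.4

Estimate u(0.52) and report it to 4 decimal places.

Midpoint: k1 = f(x_n, u_n); k2 = f(x_n + h/2, u_n + (h/2)·k1); u_{n+1} = u_n + h·k2.
x=-0.200000, u=0.400000:
  k1 = f(-0.200000, 0.400000) = 0.520800
  k2 = f(-0.080000, 0.462496) = 0.625283
  u ← 0.400000 + 0.24·0.625283 = 0.550068
x=0.040000, u=0.550068:
  k1 = f(0.040000, 0.550068) = 0.747164
  k2 = f(0.160000, 0.639728) = 0.855181
  u ← 0.550068 + 0.24·0.855181 = 0.755311
x=0.280000, u=0.755311:
  k1 = f(0.280000, 0.755311) = 0.981751
  k2 = f(0.400000, 0.873122) = 1.094645
  u ← 0.755311 + 0.24·1.094645 = 1.018026
u(0.52) ≈ 1.0180

1.0180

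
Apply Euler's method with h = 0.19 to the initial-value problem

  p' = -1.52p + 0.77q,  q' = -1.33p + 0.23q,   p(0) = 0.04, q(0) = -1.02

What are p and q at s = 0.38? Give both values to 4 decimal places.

Euler on (p,q): p_{n+1} = p_n + h·p', q_{n+1} = q_n + h·q'.
0.000000: (0.040000, -1.020000); f=(-0.846200, -0.287800) → (-0.120778, -1.074682)
0.190000: (-0.120778, -1.074682); f=(-0.643923, -0.086542) → (-0.243123, -1.091125)
(p(0.38), q(0.38)) ≈ (-0.2431, -1.0911)

-0.2431, -1.0911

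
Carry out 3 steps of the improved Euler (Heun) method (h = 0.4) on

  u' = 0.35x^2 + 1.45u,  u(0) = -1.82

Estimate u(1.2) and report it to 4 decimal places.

-9.4089

Heun: k1 = f(x_n, u_n); k2 = f(x_n + h, u_n + h·k1); u_{n+1} = u_n + (h/2)·(k1 + k2).
x=0.000000, u=-1.820000:
  k1 = f(0.000000, -1.820000) = -2.639000
  k2 = f(0.400000, -2.875600) = -4.113620
  u ← -1.820000 + (0.4/2)·(-2.639000 + (-4.113620)) = -3.170524
x=0.400000, u=-3.170524:
  k1 = f(0.400000, -3.170524) = -4.541260
  k2 = f(0.800000, -4.987028) = -7.007190
  u ← -3.170524 + (0.4/2)·(-4.541260 + (-7.007190)) = -5.480214
x=0.800000, u=-5.480214:
  k1 = f(0.800000, -5.480214) = -7.722310
  k2 = f(1.200000, -8.569138) = -11.921250
  u ← -5.480214 + (0.4/2)·(-7.722310 + (-11.921250)) = -9.408926
u(1.2) ≈ -9.4089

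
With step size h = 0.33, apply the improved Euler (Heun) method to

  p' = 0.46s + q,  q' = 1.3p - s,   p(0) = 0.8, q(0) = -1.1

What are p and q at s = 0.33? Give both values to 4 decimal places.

Heun on (p,q): k1 = f(s_n, state_n); k2 = f(s_n + h, state_n + h·k1); state_{n+1} = state_n + (h/2)·(k1 + k2).
0.000000: (0.800000, -1.100000)
  k1 = (-1.100000, 1.040000)
  predictor → (0.437000, -0.756800)
  k2 = (-0.605000, 0.238100)
  → (0.518675, -0.889114)
(p(0.33), q(0.33)) ≈ (0.5187, -0.8891)

0.5187, -0.8891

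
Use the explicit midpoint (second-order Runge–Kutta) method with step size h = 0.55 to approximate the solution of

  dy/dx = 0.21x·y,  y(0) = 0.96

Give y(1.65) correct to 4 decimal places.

1.2716

Midpoint: k1 = f(x_n, y_n); k2 = f(x_n + h/2, y_n + (h/2)·k1); y_{n+1} = y_n + h·k2.
x=0.000000, y=0.960000:
  k1 = f(0.000000, 0.960000) = 0.000000
  k2 = f(0.275000, 0.960000) = 0.055440
  y ← 0.960000 + 0.55·0.055440 = 0.990492
x=0.550000, y=0.990492:
  k1 = f(0.550000, 0.990492) = 0.114402
  k2 = f(0.825000, 1.021953) = 0.177053
  y ← 0.990492 + 0.55·0.177053 = 1.087871
x=1.100000, y=1.087871:
  k1 = f(1.100000, 1.087871) = 0.251298
  k2 = f(1.375000, 1.156978) = 0.334077
  y ← 1.087871 + 0.55·0.334077 = 1.271614
y(1.65) ≈ 1.2716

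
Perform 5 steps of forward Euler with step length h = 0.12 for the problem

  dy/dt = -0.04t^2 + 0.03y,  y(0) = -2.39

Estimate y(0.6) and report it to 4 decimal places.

-2.4354

Euler: y_{n+1} = y_n + h·f(t_n, y_n).
t=0.000000, y=-2.390000: f=-0.071700 → y ← -2.390000 + 0.12·(-0.071700) = -2.398604
t=0.120000, y=-2.398604: f=-0.072534 → y ← -2.398604 + 0.12·(-0.072534) = -2.407308
t=0.240000, y=-2.407308: f=-0.074523 → y ← -2.407308 + 0.12·(-0.074523) = -2.416251
t=0.360000, y=-2.416251: f=-0.077672 → y ← -2.416251 + 0.12·(-0.077672) = -2.425571
t=0.480000, y=-2.425571: f=-0.081983 → y ← -2.425571 + 0.12·(-0.081983) = -2.435409
y(0.6) ≈ -2.4354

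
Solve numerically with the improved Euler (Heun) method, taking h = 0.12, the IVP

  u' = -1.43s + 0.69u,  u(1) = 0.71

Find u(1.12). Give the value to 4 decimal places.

Heun: k1 = f(s_n, u_n); k2 = f(s_n + h, u_n + h·k1); u_{n+1} = u_n + (h/2)·(k1 + k2).
s=1.000000, u=0.710000:
  k1 = f(1.000000, 0.710000) = -0.940100
  k2 = f(1.120000, 0.597188) = -1.189540
  u ← 0.710000 + (0.12/2)·(-0.940100 + (-1.189540)) = 0.582222
u(1.12) ≈ 0.5822

0.5822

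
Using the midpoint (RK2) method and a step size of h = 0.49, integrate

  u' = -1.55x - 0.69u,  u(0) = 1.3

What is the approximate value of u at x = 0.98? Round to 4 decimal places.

0.0430

Midpoint: k1 = f(x_n, u_n); k2 = f(x_n + h/2, u_n + (h/2)·k1); u_{n+1} = u_n + h·k2.
x=0.000000, u=1.300000:
  k1 = f(0.000000, 1.300000) = -0.897000
  k2 = f(0.245000, 1.080235) = -1.125112
  u ← 1.300000 + 0.49·(-1.125112) = 0.748695
x=0.490000, u=0.748695:
  k1 = f(0.490000, 0.748695) = -1.276100
  k2 = f(0.735000, 0.436051) = -1.440125
  u ← 0.748695 + 0.49·(-1.440125) = 0.043034
u(0.98) ≈ 0.0430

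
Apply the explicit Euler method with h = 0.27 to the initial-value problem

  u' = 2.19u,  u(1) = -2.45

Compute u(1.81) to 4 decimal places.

Euler: u_{n+1} = u_n + h·f(s_n, u_n).
s=1.000000, u=-2.450000: f=-5.365500 → u ← -2.450000 + 0.27·(-5.365500) = -3.898685
s=1.270000, u=-3.898685: f=-8.538120 → u ← -3.898685 + 0.27·(-8.538120) = -6.203977
s=1.540000, u=-6.203977: f=-13.586711 → u ← -6.203977 + 0.27·(-13.586711) = -9.872389
u(1.81) ≈ -9.8724

-9.8724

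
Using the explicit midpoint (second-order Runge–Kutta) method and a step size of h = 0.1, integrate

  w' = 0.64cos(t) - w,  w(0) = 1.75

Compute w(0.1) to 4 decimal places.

1.6445

Midpoint: k1 = f(t_n, w_n); k2 = f(t_n + h/2, w_n + (h/2)·k1); w_{n+1} = w_n + h·k2.
t=0.000000, w=1.750000:
  k1 = f(0.000000, 1.750000) = -1.110000
  k2 = f(0.050000, 1.694500) = -1.055300
  w ← 1.750000 + 0.1·(-1.055300) = 1.644470
w(0.1) ≈ 1.6445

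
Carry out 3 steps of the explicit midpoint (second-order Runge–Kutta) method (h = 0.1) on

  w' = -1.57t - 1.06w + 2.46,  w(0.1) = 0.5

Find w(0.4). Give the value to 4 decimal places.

Midpoint: k1 = f(t_n, w_n); k2 = f(t_n + h/2, w_n + (h/2)·k1); w_{n+1} = w_n + h·k2.
t=0.100000, w=0.500000:
  k1 = f(0.100000, 0.500000) = 1.773000
  k2 = f(0.150000, 0.588650) = 1.600531
  w ← 0.500000 + 0.1·1.600531 = 0.660053
t=0.200000, w=0.660053:
  k1 = f(0.200000, 0.660053) = 1.446344
  k2 = f(0.250000, 0.732370) = 1.291187
  w ← 0.660053 + 0.1·1.291187 = 0.789172
t=0.300000, w=0.789172:
  k1 = f(0.300000, 0.789172) = 1.152478
  k2 = f(0.350000, 0.846796) = 1.012897
  w ← 0.789172 + 0.1·1.012897 = 0.890462
w(0.4) ≈ 0.8905

0.8905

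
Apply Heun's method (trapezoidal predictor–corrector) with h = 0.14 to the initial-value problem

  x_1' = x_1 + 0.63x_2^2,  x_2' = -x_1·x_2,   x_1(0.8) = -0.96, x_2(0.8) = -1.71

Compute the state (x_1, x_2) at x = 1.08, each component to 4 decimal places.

-0.5160, -2.1317

Heun on (x_1,x_2): k1 = f(x_n, state_n); k2 = f(x_n + h, state_n + h·k1); state_{n+1} = state_n + (h/2)·(k1 + k2).
0.800000: (-0.960000, -1.710000)
  k1 = (0.882183, -1.641600)
  predictor → (-0.836494, -1.939824)
  k2 = (1.534143, -1.622652)
  → (-0.790857, -1.938498)
0.940000: (-0.790857, -1.938498)
  k1 = (1.576540, -1.533075)
  predictor → (-0.570142, -2.153128)
  k2 = (2.350514, -1.227588)
  → (-0.515963, -2.131744)
(x_1(1.08), x_2(1.08)) ≈ (-0.5160, -2.1317)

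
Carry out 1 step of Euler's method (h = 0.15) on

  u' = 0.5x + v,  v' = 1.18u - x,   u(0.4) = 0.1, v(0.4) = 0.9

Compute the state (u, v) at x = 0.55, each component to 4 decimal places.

Euler on (u,v): u_{n+1} = u_n + h·u', v_{n+1} = v_n + h·v'.
0.400000: (0.100000, 0.900000); f=(1.100000, -0.282000) → (0.265000, 0.857700)
(u(0.55), v(0.55)) ≈ (0.2650, 0.8577)

0.2650, 0.8577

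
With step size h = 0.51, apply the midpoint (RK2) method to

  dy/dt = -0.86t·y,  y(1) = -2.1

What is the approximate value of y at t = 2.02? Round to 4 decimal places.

-0.5775

Midpoint: k1 = f(t_n, y_n); k2 = f(t_n + h/2, y_n + (h/2)·k1); y_{n+1} = y_n + h·k2.
t=1.000000, y=-2.100000:
  k1 = f(1.000000, -2.100000) = 1.806000
  k2 = f(1.255000, -1.639470) = 1.769480
  y ← -2.100000 + 0.51·1.769480 = -1.197565
t=1.510000, y=-1.197565:
  k1 = f(1.510000, -1.197565) = 1.555158
  k2 = f(1.765000, -0.801000) = 1.215838
  y ← -1.197565 + 0.51·1.215838 = -0.577488
y(2.02) ≈ -0.5775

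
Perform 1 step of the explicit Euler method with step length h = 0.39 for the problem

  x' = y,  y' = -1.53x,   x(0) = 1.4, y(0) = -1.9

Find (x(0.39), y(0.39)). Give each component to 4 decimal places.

Euler on (x,y): x_{n+1} = x_n + h·x', y_{n+1} = y_n + h·y'.
0.000000: (1.400000, -1.900000); f=(-1.900000, -2.142000) → (0.659000, -2.735380)
(x(0.39), y(0.39)) ≈ (0.6590, -2.7354)

0.6590, -2.7354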